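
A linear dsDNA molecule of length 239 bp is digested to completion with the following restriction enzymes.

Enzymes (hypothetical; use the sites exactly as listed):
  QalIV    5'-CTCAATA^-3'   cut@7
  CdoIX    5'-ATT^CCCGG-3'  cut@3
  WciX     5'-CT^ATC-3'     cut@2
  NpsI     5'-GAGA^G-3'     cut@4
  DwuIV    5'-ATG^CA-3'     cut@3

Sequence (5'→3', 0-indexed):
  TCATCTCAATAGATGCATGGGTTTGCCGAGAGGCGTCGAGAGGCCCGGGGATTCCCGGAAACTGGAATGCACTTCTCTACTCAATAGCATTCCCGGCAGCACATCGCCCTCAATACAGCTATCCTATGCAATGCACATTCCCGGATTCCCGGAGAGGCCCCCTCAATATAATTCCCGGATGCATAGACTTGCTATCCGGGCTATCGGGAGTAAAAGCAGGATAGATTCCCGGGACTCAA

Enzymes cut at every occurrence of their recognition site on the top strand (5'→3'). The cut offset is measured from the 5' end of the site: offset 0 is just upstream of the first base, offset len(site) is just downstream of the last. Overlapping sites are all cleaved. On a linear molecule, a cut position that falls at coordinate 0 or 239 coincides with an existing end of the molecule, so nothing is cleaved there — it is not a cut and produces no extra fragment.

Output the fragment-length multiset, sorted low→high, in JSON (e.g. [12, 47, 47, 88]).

Scan for sites:
  QalIV (CTCAATA, off=7): starts [4, 79, 108, 161] → cuts [11, 86, 115, 168]
  CdoIX (ATTCCCGG, off=3): starts [50, 88, 136, 144, 170, 224] → cuts [53, 91, 139, 147, 173, 227]
  WciX (CTATC, off=2): starts [118, 191, 200] → cuts [120, 193, 202]
  NpsI (GAGAG, off=4): starts [27, 37, 151] → cuts [31, 41, 155]
  DwuIV (ATGCA, off=3): starts [12, 66, 125, 130, 178] → cuts [15, 69, 128, 133, 181]

All cut coordinates (distinct, sorted): [11, 15, 31, 41, 53, 69, 86, 91, 115, 120, 128, 133, 139, 147, 155, 168, 173, 181, 193, 202, 227]

Fragments:
  [0,11): 11 bp
  [11,15): 4 bp
  [15,31): 16 bp
  [31,41): 10 bp
  [41,53): 12 bp
  [53,69): 16 bp
  [69,86): 17 bp
  [86,91): 5 bp
  [91,115): 24 bp
  [115,120): 5 bp
  [120,128): 8 bp
  [128,133): 5 bp
  [133,139): 6 bp
  [139,147): 8 bp
  [147,155): 8 bp
  [155,168): 13 bp
  [168,173): 5 bp
  [173,181): 8 bp
  [181,193): 12 bp
  [193,202): 9 bp
  [202,227): 25 bp
  [227,239): 12 bp

[4,5,5,5,5,6,8,8,8,8,9,10,11,12,12,12,13,16,16,17,24,25]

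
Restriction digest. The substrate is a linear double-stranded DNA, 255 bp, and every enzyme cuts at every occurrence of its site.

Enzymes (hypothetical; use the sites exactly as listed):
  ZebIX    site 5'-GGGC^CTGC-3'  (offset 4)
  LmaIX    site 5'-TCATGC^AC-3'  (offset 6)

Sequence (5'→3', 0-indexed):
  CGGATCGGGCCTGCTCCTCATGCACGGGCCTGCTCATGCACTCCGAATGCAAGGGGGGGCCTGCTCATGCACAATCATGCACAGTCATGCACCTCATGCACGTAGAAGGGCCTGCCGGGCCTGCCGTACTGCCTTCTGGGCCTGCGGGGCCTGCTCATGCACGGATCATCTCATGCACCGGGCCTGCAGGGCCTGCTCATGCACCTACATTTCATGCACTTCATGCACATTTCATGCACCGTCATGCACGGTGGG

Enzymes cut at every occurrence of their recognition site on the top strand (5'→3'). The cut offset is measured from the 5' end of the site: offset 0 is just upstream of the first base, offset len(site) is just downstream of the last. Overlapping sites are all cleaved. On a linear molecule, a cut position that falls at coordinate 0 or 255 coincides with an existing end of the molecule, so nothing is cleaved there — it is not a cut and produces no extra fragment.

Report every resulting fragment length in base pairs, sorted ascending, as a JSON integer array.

Scan for sites:
  ZebIX (GGGCCTGC, off=4): starts [6, 25, 56, 107, 116, 137, 146, 179, 188] → cuts [10, 29, 60, 111, 120, 141, 150, 183, 192]
  LmaIX (TCATGCAC, off=6): starts [17, 33, 64, 74, 84, 93, 154, 170, 196, 211, 220, 231, 241] → cuts [23, 39, 70, 80, 90, 99, 160, 176, 202, 217, 226, 237, 247]

Pooled cuts: [10, 23, 29, 39, 60, 70, 80, 90, 99, 111, 120, 141, 150, 160, 176, 183, 192, 202, 217, 226, 237, 247]

Fragment lengths:
  [0,10): 10 bp
  [10,23): 13 bp
  [23,29): 6 bp
  [29,39): 10 bp
  [39,60): 21 bp
  [60,70): 10 bp
  [70,80): 10 bp
  [80,90): 10 bp
  [90,99): 9 bp
  [99,111): 12 bp
  [111,120): 9 bp
  [120,141): 21 bp
  [141,150): 9 bp
  [150,160): 10 bp
  [160,176): 16 bp
  [176,183): 7 bp
  [183,192): 9 bp
  [192,202): 10 bp
  [202,217): 15 bp
  [217,226): 9 bp
  [226,237): 11 bp
  [237,247): 10 bp
  [247,255): 8 bp

[6,7,8,9,9,9,9,9,10,10,10,10,10,10,10,10,11,12,13,15,16,21,21]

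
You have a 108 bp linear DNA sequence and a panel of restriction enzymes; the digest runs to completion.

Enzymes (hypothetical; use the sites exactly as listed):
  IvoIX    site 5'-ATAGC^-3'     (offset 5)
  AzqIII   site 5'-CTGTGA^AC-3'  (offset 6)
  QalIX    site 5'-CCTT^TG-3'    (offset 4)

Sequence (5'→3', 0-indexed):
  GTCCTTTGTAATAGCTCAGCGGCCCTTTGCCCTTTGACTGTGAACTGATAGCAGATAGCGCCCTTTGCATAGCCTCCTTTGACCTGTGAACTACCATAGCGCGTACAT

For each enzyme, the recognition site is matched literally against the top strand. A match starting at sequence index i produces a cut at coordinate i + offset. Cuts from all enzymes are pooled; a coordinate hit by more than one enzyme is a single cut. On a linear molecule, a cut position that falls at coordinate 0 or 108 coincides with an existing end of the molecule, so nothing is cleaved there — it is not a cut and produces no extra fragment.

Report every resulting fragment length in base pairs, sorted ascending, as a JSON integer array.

[6,6,6,7,7,8,8,9,9,9,10,11,12]

Scan for sites:
  IvoIX ATAGC/5: at [10, 47, 54, 68, 95] ⇒ [15, 52, 59, 73, 100]
  AzqIII CTGTGAAC/6: at [37, 83] ⇒ [43, 89]
  QalIX CCTTTG/4: at [2, 23, 30, 61, 75] ⇒ [6, 27, 34, 65, 79]

Pooled cuts: [6, 15, 27, 34, 43, 52, 59, 65, 73, 79, 89, 100]

Fragment lengths:
  [0,6): 6 bp
  [6,15): 9 bp
  [15,27): 12 bp
  [27,34): 7 bp
  [34,43): 9 bp
  [43,52): 9 bp
  [52,59): 7 bp
  [59,65): 6 bp
  [65,73): 8 bp
  [73,79): 6 bp
  [79,89): 10 bp
  [89,100): 11 bp
  [100,108): 8 bp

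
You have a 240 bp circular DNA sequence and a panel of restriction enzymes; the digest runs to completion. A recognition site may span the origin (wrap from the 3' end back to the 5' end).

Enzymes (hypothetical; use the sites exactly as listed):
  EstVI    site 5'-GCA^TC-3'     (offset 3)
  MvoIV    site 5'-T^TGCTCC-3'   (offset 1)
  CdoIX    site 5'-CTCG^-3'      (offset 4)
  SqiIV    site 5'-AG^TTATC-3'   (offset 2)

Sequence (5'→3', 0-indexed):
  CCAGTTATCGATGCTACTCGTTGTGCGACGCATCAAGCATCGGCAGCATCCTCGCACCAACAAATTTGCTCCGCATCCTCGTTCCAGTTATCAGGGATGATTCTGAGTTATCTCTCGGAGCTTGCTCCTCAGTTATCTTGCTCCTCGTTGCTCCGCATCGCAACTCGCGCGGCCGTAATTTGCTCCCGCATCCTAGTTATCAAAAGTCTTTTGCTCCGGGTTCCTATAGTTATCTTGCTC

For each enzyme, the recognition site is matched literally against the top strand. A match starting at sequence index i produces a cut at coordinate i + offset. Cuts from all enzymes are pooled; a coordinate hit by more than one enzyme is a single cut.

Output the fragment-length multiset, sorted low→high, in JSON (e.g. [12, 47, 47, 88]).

Site scan:
  EstVI GCATC/3: at [29, 36, 45, 72, 154, 187] ⇒ [32, 39, 48, 75, 157, 190]
  MvoIV TTGCTCC/1: at [65, 121, 137, 147, 179, 210, 234] ⇒ [66, 122, 138, 148, 180, 211, 235]
  CdoIX CTCG/4: at [16, 50, 77, 113, 143, 163] ⇒ [20, 54, 81, 117, 147, 167]
  SqiIV AGTTATC/2: at [2, 85, 105, 130, 194, 227] ⇒ [4, 87, 107, 132, 196, 229]

Pooled cuts: [4, 20, 32, 39, 48, 54, 66, 75, 81, 87, 107, 117, 122, 132, 138, 147, 148, 157, 167, 180, 190, 196, 211, 229, 235]

Fragment lengths:
  4→20: 16 bp
  20→32: 12 bp
  32→39: 7 bp
  39→48: 9 bp
  48→54: 6 bp
  54→66: 12 bp
  66→75: 9 bp
  75→81: 6 bp
  81→87: 6 bp
  87→107: 20 bp
  107→117: 10 bp
  117→122: 5 bp
  122→132: 10 bp
  132→138: 6 bp
  138→147: 9 bp
  147→148: 1 bp
  148→157: 9 bp
  157→167: 10 bp
  167→180: 13 bp
  180→190: 10 bp
  190→196: 6 bp
  196→211: 15 bp
  211→229: 18 bp
  229→235: 6 bp
  235→4 (wrap): 240-235+4 = 9 bp

[1,5,6,6,6,6,6,6,7,9,9,9,9,9,10,10,10,10,12,12,13,15,16,18,20]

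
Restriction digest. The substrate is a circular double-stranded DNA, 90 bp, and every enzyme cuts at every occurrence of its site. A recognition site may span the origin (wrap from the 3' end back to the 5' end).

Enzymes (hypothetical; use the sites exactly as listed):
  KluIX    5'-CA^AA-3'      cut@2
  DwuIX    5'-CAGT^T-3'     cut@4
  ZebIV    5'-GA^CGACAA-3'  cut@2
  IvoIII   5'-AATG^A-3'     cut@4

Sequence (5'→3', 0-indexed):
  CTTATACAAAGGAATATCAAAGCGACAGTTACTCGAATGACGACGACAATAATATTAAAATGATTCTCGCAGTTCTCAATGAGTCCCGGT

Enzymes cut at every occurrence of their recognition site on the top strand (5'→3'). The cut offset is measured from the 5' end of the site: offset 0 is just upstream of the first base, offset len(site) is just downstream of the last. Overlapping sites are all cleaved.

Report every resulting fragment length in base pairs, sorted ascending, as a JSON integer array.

Per-enzyme occurrences:
  KluIX (CAAA, off=2): starts [6, 17] → cuts [8, 19]
  DwuIX (CAGTT, off=4): starts [25, 69] → cuts [29, 73]
  ZebIV (GACGACAA, off=2): starts [41] → cuts [43]
  IvoIII (AATGA, off=4): starts [35, 58, 77] → cuts [39, 62, 81]

Pooled cuts: [8, 19, 29, 39, 43, 62, 73, 81]

Fragment lengths:
  8→19: 11 bp
  19→29: 10 bp
  29→39: 10 bp
  39→43: 4 bp
  43→62: 19 bp
  62→73: 11 bp
  73→81: 8 bp
  81→8 (wrap): 90-81+8 = 17 bp

[4,8,10,10,11,11,17,19]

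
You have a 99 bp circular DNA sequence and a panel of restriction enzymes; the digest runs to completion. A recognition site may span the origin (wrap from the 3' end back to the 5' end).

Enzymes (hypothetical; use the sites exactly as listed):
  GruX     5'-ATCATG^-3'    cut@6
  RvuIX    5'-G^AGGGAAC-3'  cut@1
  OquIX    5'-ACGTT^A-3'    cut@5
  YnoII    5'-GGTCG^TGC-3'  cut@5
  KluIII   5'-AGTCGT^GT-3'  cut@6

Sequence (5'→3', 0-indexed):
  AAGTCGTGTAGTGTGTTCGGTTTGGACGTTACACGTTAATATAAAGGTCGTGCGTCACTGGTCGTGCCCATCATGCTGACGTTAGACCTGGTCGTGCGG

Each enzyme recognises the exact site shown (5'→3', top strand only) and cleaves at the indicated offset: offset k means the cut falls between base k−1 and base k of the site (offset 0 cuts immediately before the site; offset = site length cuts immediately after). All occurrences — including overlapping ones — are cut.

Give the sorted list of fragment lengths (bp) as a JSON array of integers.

[7,8,11,11,12,13,14,23]

Per-enzyme occurrences:
  GruX (ATCATG, off=6): starts [69] → cuts [75]
  RvuIX (GAGGGAAC, off=1): no sites
  OquIX (ACGTTA, off=5): starts [25, 32, 78] → cuts [30, 37, 83]
  YnoII (GGTCGTGC, off=5): starts [45, 59, 89] → cuts [50, 64, 94]
  KluIII (AGTCGTGT, off=6): starts [1] → cuts [7]

All cut coordinates (distinct, sorted): [7, 30, 37, 50, 64, 75, 83, 94]

Fragments:
  7→30: 23 bp
  30→37: 7 bp
  37→50: 13 bp
  50→64: 14 bp
  64→75: 11 bp
  75→83: 8 bp
  83→94: 11 bp
  94→7 (wrap): 99-94+7 = 12 bp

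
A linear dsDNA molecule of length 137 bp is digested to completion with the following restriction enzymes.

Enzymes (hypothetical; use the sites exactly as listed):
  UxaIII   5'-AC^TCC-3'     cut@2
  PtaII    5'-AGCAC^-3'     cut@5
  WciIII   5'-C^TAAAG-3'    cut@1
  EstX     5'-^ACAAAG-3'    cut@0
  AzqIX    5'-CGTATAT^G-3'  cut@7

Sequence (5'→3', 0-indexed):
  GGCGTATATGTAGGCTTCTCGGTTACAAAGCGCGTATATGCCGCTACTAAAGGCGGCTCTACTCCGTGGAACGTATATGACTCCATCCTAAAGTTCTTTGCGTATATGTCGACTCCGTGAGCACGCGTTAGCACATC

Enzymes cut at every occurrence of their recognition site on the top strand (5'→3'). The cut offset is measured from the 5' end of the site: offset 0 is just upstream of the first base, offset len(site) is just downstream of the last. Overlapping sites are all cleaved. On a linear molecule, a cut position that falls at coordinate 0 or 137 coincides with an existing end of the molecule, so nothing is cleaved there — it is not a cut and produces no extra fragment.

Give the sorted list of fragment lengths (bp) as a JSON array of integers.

[3,3,6,7,8,9,10,11,15,15,15,16,19]

Scan for sites:
  UxaIII (ACTCC, off=2): starts [60, 79, 111] → cuts [62, 81, 113]
  PtaII (AGCAC, off=5): starts [119, 129] → cuts [124, 134]
  WciIII (CTAAAG, off=1): starts [46, 87] → cuts [47, 88]
  EstX (ACAAAG, off=0): starts [24] → cuts [24]
  AzqIX (CGTATATG, off=7): starts [2, 32, 71, 100] → cuts [9, 39, 78, 107]

Pooled cuts: [9, 24, 39, 47, 62, 78, 81, 88, 107, 113, 124, 134]

Fragments:
  [0,9): 9 bp
  [9,24): 15 bp
  [24,39): 15 bp
  [39,47): 8 bp
  [47,62): 15 bp
  [62,78): 16 bp
  [78,81): 3 bp
  [81,88): 7 bp
  [88,107): 19 bp
  [107,113): 6 bp
  [113,124): 11 bp
  [124,134): 10 bp
  [134,137): 3 bp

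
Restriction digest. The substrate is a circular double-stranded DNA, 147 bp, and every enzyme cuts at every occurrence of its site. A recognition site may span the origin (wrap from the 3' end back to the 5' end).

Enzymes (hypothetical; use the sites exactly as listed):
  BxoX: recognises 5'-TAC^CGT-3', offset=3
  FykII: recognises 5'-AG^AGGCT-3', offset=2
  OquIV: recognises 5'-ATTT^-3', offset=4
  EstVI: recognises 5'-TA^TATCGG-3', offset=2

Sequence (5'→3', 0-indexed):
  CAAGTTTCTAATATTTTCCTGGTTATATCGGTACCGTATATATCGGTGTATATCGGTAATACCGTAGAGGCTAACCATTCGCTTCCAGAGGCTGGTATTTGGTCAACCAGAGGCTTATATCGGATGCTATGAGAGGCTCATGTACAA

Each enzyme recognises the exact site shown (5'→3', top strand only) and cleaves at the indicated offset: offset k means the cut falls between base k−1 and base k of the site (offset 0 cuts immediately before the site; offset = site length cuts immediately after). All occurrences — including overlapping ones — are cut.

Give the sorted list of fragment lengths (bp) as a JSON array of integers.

Site scan:
  BxoX TACCGT/3: at [31, 59] ⇒ [34, 62]
  FykII AGAGGCT/2: at [65, 86, 108, 131] ⇒ [67, 88, 110, 133]
  OquIV ATTT/4: at [12, 96] ⇒ [16, 100]
  EstVI TATATCGG/2: at [23, 38, 48, 115] ⇒ [25, 40, 50, 117]

Pooled cuts: [16, 25, 34, 40, 50, 62, 67, 88, 100, 110, 117, 133]

Fragments:
  16→25: 9 bp
  25→34: 9 bp
  34→40: 6 bp
  40→50: 10 bp
  50→62: 12 bp
  62→67: 5 bp
  67→88: 21 bp
  88→100: 12 bp
  100→110: 10 bp
  110→117: 7 bp
  117→133: 16 bp
  133→16 (wrap): 147-133+16 = 30 bp

[5,6,7,9,9,10,10,12,12,16,21,30]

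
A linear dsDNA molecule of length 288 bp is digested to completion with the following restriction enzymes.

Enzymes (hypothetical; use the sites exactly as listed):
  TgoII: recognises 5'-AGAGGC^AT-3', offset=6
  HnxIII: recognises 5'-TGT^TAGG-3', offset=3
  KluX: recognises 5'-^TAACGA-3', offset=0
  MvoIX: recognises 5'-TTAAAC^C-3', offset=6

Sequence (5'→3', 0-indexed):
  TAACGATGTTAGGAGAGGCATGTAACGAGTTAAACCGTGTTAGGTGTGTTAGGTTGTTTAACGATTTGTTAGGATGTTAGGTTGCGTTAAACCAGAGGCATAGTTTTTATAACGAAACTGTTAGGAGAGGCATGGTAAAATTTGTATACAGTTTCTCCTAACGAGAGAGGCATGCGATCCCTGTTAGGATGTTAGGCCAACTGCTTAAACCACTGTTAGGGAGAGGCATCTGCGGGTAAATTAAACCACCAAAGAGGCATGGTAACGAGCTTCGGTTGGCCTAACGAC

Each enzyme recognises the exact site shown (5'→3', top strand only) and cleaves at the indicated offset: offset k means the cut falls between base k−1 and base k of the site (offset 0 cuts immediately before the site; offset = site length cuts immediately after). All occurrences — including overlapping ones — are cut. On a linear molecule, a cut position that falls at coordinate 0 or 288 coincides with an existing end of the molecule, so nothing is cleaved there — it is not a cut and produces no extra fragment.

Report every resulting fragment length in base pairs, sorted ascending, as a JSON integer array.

[3,4,5,6,7,7,8,8,9,9,9,10,10,10,11,11,12,12,13,13,13,15,18,19,19,27]

Per-enzyme occurrences:
  TgoII AGAGGCAT/6: at [13, 93, 125, 165, 221, 252] ⇒ [19, 99, 131, 171, 227, 258]
  HnxIII TGTTAGG/3: at [6, 37, 46, 66, 74, 118, 181, 189, 213] ⇒ [9, 40, 49, 69, 77, 121, 184, 192, 216]
  KluX TAACGA/0: at [0, 22, 58, 109, 158, 262, 281] ⇒ [22, 58, 109, 158, 262, 281] (position 0 is a terminus of the linear molecule — no cut)
  MvoIX TTAAACC/6: at [29, 86, 204, 240] ⇒ [35, 92, 210, 246]

Pooled cuts: [9, 19, 22, 35, 40, 49, 58, 69, 77, 92, 99, 109, 121, 131, 158, 171, 184, 192, 210, 216, 227, 246, 258, 262, 281]

Fragment lengths:
  [0,9): 9 bp
  [9,19): 10 bp
  [19,22): 3 bp
  [22,35): 13 bp
  [35,40): 5 bp
  [40,49): 9 bp
  [49,58): 9 bp
  [58,69): 11 bp
  [69,77): 8 bp
  [77,92): 15 bp
  [92,99): 7 bp
  [99,109): 10 bp
  [109,121): 12 bp
  [121,131): 10 bp
  [131,158): 27 bp
  [158,171): 13 bp
  [171,184): 13 bp
  [184,192): 8 bp
  [192,210): 18 bp
  [210,216): 6 bp
  [216,227): 11 bp
  [227,246): 19 bp
  [246,258): 12 bp
  [258,262): 4 bp
  [262,281): 19 bp
  [281,288): 7 bp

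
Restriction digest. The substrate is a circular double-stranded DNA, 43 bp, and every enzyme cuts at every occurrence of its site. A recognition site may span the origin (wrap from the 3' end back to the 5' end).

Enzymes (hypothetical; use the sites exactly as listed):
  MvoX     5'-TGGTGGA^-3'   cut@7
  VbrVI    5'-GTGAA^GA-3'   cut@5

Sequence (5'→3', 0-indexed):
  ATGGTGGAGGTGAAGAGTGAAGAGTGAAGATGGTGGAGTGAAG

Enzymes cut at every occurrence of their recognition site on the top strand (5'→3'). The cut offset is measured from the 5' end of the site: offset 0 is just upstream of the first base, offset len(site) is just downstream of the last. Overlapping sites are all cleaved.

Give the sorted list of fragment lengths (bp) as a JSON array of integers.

Per-enzyme occurrences:
  MvoX (TGGTGGA, off=7): starts [1, 30] → cuts [8, 37]
  VbrVI (GTGAAGA, off=5): starts [9, 16, 23, 37] → cuts [14, 21, 28, 42]

Pooled cuts: [8, 14, 21, 28, 37, 42]

Fragments:
  8→14: 6 bp
  14→21: 7 bp
  21→28: 7 bp
  28→37: 9 bp
  37→42: 5 bp
  42→8 (wrap): 43-42+8 = 9 bp

[5,6,7,7,9,9]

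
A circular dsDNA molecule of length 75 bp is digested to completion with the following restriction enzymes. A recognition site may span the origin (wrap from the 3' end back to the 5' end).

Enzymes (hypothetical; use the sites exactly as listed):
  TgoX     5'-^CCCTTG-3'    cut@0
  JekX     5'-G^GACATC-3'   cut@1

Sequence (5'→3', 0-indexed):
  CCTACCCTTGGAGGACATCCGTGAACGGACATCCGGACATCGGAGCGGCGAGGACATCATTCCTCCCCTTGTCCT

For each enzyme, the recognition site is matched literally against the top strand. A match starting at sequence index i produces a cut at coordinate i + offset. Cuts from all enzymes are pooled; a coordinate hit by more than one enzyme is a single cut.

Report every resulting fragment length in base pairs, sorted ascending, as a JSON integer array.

Per-enzyme occurrences:
  TgoX (CCCTTG, off=0): starts [4, 65] → cuts [4, 65]
  JekX (GGACATC, off=1): starts [12, 26, 34, 51] → cuts [13, 27, 35, 52]

All cut coordinates (distinct, sorted): [4, 13, 27, 35, 52, 65]

Fragments:
  4→13: 9 bp
  13→27: 14 bp
  27→35: 8 bp
  35→52: 17 bp
  52→65: 13 bp
  65→4 (wrap): 75-65+4 = 14 bp

[8,9,13,14,14,17]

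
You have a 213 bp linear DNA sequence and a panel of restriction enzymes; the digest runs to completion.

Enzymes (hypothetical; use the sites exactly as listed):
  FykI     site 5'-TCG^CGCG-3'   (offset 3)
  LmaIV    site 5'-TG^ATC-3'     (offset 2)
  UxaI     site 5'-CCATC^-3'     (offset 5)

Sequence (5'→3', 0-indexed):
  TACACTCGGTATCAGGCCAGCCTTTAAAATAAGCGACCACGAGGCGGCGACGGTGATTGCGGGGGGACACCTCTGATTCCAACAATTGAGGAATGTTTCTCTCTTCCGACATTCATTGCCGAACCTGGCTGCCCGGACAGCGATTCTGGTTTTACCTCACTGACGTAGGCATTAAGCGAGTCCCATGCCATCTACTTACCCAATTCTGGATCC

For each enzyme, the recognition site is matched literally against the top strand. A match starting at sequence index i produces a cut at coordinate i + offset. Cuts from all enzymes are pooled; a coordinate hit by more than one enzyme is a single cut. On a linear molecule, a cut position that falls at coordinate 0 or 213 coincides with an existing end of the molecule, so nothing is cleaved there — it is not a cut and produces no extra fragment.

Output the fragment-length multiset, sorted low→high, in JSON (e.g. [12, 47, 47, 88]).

Scan for sites:
  FykI (TCGCGCG, off=3): no sites
  LmaIV (TGATC, off=2): no sites
  UxaI (CCATC, off=5): starts [187] → cuts [192]

All cut coordinates (distinct, sorted): [192]

Fragment lengths:
  [0,192): 192 bp
  [192,213): 21 bp

[21,192]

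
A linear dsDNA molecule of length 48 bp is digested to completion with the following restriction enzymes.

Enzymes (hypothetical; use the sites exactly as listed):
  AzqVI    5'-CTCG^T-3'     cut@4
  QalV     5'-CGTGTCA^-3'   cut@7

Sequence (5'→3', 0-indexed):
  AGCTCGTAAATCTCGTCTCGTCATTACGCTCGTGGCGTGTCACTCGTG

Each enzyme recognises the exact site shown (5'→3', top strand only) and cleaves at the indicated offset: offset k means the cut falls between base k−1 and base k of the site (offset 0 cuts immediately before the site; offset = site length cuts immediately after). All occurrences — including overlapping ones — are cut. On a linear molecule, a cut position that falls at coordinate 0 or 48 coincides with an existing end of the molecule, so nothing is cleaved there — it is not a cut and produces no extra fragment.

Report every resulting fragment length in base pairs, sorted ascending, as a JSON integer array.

[2,4,5,6,9,10,12]

Per-enzyme occurrences:
  AzqVI CTCGT/4: at [2, 11, 16, 28, 42] ⇒ [6, 15, 20, 32, 46]
  QalV CGTGTCA/7: at [35] ⇒ [42]

Pooled cuts: [6, 15, 20, 32, 42, 46]

Fragments:
  [0,6): 6 bp
  [6,15): 9 bp
  [15,20): 5 bp
  [20,32): 12 bp
  [32,42): 10 bp
  [42,46): 4 bp
  [46,48): 2 bp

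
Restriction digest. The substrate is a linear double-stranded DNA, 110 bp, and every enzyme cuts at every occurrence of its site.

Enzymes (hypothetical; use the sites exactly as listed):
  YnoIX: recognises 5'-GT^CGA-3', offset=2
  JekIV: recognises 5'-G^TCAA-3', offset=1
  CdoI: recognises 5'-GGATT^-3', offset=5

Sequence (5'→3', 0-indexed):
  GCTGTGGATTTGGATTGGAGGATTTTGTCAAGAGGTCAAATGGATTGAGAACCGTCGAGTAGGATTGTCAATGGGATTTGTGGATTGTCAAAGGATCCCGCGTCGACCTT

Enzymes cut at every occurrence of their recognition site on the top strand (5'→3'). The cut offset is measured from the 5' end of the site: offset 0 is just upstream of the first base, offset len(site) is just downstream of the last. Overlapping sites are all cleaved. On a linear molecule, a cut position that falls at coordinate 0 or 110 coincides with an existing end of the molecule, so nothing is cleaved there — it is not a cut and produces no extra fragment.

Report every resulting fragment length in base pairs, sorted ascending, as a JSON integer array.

[1,1,3,6,7,8,8,8,9,10,11,11,11,16]

Scan for sites:
  YnoIX GTCGA/2: at [53, 101] ⇒ [55, 103]
  JekIV GTCAA/1: at [26, 34, 66, 86] ⇒ [27, 35, 67, 87]
  CdoI GGATT/5: at [5, 11, 19, 41, 61, 73, 81] ⇒ [10, 16, 24, 46, 66, 78, 86]

Pooled cuts: [10, 16, 24, 27, 35, 46, 55, 66, 67, 78, 86, 87, 103]

Fragments:
  [0,10): 10 bp
  [10,16): 6 bp
  [16,24): 8 bp
  [24,27): 3 bp
  [27,35): 8 bp
  [35,46): 11 bp
  [46,55): 9 bp
  [55,66): 11 bp
  [66,67): 1 bp
  [67,78): 11 bp
  [78,86): 8 bp
  [86,87): 1 bp
  [87,103): 16 bp
  [103,110): 7 bp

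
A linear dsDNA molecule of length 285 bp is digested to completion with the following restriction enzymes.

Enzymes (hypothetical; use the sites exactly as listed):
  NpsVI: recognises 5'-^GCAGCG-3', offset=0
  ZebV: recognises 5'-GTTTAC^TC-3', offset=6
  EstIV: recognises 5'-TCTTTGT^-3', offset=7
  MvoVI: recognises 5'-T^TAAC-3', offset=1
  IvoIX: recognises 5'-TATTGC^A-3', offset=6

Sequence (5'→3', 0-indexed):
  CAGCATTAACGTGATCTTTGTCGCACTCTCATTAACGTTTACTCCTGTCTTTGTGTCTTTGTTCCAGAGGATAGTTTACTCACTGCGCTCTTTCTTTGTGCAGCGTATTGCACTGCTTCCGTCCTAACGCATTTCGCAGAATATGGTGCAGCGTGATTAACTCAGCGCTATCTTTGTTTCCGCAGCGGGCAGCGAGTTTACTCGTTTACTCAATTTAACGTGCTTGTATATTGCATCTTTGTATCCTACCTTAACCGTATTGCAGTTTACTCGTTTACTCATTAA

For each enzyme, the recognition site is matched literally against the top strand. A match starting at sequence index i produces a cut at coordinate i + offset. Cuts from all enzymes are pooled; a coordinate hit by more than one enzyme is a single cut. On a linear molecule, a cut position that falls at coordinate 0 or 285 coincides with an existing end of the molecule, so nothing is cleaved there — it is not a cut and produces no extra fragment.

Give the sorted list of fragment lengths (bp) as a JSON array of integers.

[4,6,6,7,7,7,8,8,8,8,9,10,10,11,12,12,12,13,15,17,19,20,20,36]

Per-enzyme occurrences:
  NpsVI (GCAGCG, off=0): starts [99, 147, 181, 188] → cuts [99, 147, 181, 188]
  ZebV (GTTTACTC, off=6): starts [36, 73, 195, 203, 264, 272] → cuts [42, 79, 201, 209, 270, 278]
  EstIV (TCTTTGT, off=7): starts [14, 47, 55, 92, 170, 235] → cuts [21, 54, 62, 99, 177, 242]
  MvoVI (TTAAC, off=1): starts [5, 31, 156, 214, 250] → cuts [6, 32, 157, 215, 251]
  IvoIX (TATTGCA, off=6): starts [105, 228, 257] → cuts [111, 234, 263]

Pooled cuts: [6, 21, 32, 42, 54, 62, 79, 99, 111, 147, 157, 177, 181, 188, 201, 209, 215, 234, 242, 251, 263, 270, 278]

Fragment lengths:
  [0,6): 6 bp
  [6,21): 15 bp
  [21,32): 11 bp
  [32,42): 10 bp
  [42,54): 12 bp
  [54,62): 8 bp
  [62,79): 17 bp
  [79,99): 20 bp
  [99,111): 12 bp
  [111,147): 36 bp
  [147,157): 10 bp
  [157,177): 20 bp
  [177,181): 4 bp
  [181,188): 7 bp
  [188,201): 13 bp
  [201,209): 8 bp
  [209,215): 6 bp
  [215,234): 19 bp
  [234,242): 8 bp
  [242,251): 9 bp
  [251,263): 12 bp
  [263,270): 7 bp
  [270,278): 8 bp
  [278,285): 7 bp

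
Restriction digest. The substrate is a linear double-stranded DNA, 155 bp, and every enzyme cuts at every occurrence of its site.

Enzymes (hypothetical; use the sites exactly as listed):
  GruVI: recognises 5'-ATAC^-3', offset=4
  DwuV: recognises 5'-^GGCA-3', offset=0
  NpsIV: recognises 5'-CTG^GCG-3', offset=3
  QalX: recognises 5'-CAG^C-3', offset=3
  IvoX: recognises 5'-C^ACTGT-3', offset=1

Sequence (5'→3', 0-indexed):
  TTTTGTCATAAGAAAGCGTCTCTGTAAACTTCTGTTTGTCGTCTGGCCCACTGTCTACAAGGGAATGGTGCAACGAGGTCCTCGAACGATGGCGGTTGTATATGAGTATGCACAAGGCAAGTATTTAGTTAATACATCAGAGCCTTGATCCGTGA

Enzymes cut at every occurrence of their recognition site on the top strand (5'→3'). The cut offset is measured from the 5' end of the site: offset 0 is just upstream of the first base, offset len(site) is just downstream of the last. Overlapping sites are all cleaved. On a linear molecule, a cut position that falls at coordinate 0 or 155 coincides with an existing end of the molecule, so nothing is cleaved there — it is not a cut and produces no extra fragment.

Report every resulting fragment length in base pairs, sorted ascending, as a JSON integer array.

Site scan:
  GruVI (ATAC, off=4): starts [131] → cuts [135]
  DwuV (GGCA, off=0): starts [115] → cuts [115]
  NpsIV (CTGGCG, off=3): no sites
  QalX (CAGC, off=3): no sites
  IvoX (CACTGT, off=1): starts [48] → cuts [49]

All cut coordinates (distinct, sorted): [49, 115, 135]

Fragments:
  [0,49): 49 bp
  [49,115): 66 bp
  [115,135): 20 bp
  [135,155): 20 bp

[20,20,49,66]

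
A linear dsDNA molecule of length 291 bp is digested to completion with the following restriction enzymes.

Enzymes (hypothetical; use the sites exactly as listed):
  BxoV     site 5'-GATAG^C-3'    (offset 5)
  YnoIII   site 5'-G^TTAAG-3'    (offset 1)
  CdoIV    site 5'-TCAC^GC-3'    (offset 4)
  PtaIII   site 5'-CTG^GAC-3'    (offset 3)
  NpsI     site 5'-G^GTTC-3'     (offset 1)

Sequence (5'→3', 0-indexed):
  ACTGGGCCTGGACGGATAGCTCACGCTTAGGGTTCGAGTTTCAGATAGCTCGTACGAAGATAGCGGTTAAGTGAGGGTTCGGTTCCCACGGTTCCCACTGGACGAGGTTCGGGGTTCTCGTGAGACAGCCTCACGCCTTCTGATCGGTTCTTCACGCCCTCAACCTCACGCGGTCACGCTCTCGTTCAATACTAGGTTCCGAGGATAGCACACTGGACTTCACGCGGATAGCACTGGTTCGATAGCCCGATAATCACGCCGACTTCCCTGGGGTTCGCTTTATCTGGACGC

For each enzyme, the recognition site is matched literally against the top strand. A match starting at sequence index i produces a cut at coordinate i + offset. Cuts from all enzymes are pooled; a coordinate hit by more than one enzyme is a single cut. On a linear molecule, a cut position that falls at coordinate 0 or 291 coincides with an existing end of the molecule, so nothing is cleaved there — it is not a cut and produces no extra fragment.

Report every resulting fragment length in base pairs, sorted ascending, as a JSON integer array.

Scan for sites:
  BxoV GATAGC/5: at [14, 43, 58, 203, 226, 240] ⇒ [19, 48, 63, 208, 231, 245]
  YnoIII GTTAAG/1: at [65] ⇒ [66]
  CdoIV TCACGC/4: at [20, 130, 151, 165, 173, 219, 253] ⇒ [24, 134, 155, 169, 177, 223, 257]
  PtaIII CTGGAC/3: at [7, 97, 212, 283] ⇒ [10, 100, 215, 286]
  NpsI GGTTC/1: at [30, 75, 80, 89, 105, 112, 145, 194, 235, 271] ⇒ [31, 76, 81, 90, 106, 113, 146, 195, 236, 272]

Pooled cuts: [10, 19, 24, 31, 48, 63, 66, 76, 81, 90, 100, 106, 113, 134, 146, 155, 169, 177, 195, 208, 215, 223, 231, 236, 245, 257, 272, 286]

Fragments:
  [0,10): 10 bp
  [10,19): 9 bp
  [19,24): 5 bp
  [24,31): 7 bp
  [31,48): 17 bp
  [48,63): 15 bp
  [63,66): 3 bp
  [66,76): 10 bp
  [76,81): 5 bp
  [81,90): 9 bp
  [90,100): 10 bp
  [100,106): 6 bp
  [106,113): 7 bp
  [113,134): 21 bp
  [134,146): 12 bp
  [146,155): 9 bp
  [155,169): 14 bp
  [169,177): 8 bp
  [177,195): 18 bp
  [195,208): 13 bp
  [208,215): 7 bp
  [215,223): 8 bp
  [223,231): 8 bp
  [231,236): 5 bp
  [236,245): 9 bp
  [245,257): 12 bp
  [257,272): 15 bp
  [272,286): 14 bp
  [286,291): 5 bp

[3,5,5,5,5,6,7,7,7,8,8,8,9,9,9,9,10,10,10,12,12,13,14,14,15,15,17,18,21]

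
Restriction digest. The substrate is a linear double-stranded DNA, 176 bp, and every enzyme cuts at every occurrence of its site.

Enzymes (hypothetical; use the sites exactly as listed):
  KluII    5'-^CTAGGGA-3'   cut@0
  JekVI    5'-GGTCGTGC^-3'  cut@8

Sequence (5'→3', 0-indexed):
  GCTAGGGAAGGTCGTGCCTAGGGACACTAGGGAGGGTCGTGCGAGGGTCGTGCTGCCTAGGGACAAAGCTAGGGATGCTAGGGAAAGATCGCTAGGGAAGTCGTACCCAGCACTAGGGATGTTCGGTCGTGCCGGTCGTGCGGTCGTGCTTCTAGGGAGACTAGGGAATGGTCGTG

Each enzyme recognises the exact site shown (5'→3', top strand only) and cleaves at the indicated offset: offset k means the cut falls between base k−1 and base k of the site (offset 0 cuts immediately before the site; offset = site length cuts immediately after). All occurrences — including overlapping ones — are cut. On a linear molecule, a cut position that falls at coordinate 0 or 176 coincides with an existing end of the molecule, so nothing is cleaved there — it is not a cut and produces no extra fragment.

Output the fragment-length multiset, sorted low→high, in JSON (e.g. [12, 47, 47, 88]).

[1,2,3,8,9,9,9,9,11,12,14,16,16,16,20,21]

Per-enzyme occurrences:
  KluII CTAGGGA/0: at [1, 17, 26, 56, 68, 77, 91, 112, 151, 160] ⇒ [1, 17, 26, 56, 68, 77, 91, 112, 151, 160]
  JekVI GGTCGTGC/8: at [9, 34, 45, 124, 133, 141] ⇒ [17, 42, 53, 132, 141, 149]

All cut coordinates (distinct, sorted): [1, 17, 26, 42, 53, 56, 68, 77, 91, 112, 132, 141, 149, 151, 160]

Fragments:
  [0,1): 1 bp
  [1,17): 16 bp
  [17,26): 9 bp
  [26,42): 16 bp
  [42,53): 11 bp
  [53,56): 3 bp
  [56,68): 12 bp
  [68,77): 9 bp
  [77,91): 14 bp
  [91,112): 21 bp
  [112,132): 20 bp
  [132,141): 9 bp
  [141,149): 8 bp
  [149,151): 2 bp
  [151,160): 9 bp
  [160,176): 16 bp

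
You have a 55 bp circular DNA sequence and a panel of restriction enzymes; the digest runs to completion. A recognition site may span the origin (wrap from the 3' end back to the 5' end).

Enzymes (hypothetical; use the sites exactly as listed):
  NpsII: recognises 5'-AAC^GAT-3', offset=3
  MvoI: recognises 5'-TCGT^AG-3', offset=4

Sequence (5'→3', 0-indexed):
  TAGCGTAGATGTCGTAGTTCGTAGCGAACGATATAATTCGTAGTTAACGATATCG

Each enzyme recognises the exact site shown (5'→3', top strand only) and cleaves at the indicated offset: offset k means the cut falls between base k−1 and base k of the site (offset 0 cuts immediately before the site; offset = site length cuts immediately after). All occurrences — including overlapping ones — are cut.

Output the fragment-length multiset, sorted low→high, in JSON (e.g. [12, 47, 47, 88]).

[7,7,7,8,12,14]

Scan for sites:
  NpsII (AACGAT, off=3): starts [26, 45] → cuts [29, 48]
  MvoI (TCGTAG, off=4): starts [11, 18, 37, 52] → cuts [1, 15, 22, 41]

Pooled cuts: [1, 15, 22, 29, 41, 48]

Fragment lengths:
  1→15: 14 bp
  15→22: 7 bp
  22→29: 7 bp
  29→41: 12 bp
  41→48: 7 bp
  48→1 (wrap): 55-48+1 = 8 bp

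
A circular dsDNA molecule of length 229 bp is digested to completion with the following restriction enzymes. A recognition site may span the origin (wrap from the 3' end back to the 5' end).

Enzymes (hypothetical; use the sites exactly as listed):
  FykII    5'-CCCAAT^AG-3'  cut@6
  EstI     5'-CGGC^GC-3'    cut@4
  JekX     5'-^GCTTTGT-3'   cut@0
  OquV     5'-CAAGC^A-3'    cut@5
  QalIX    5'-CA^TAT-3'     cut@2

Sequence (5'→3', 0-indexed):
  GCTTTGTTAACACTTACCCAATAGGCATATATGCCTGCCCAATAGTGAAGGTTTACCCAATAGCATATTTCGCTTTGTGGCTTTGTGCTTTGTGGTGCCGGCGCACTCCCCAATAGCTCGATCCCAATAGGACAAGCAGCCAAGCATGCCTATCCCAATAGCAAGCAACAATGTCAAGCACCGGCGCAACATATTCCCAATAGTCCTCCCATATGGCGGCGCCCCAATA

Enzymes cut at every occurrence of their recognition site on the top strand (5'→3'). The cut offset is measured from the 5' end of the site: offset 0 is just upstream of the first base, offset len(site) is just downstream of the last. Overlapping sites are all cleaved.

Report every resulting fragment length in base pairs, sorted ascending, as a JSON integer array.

Site scan:
  FykII (CCCAATAG, off=6): starts [16, 37, 55, 108, 122, 153, 195, 222] → cuts [22, 43, 61, 114, 128, 159, 201, 228]
  EstI (CGGCGC, off=4): starts [98, 181, 216] → cuts [102, 185, 220]
  JekX (GCTTTGT, off=0): starts [0, 71, 79, 86] → cuts [0, 71, 79, 86]
  OquV (CAAGCA, off=5): starts [132, 140, 161, 174] → cuts [137, 145, 166, 179]
  QalIX (CATAT, off=2): starts [25, 63, 189, 209] → cuts [27, 65, 191, 211]

All cut coordinates (distinct, sorted): [0, 22, 27, 43, 61, 65, 71, 79, 86, 102, 114, 128, 137, 145, 159, 166, 179, 185, 191, 201, 211, 220, 228]

Fragment lengths:
  0→22: 22 bp
  22→27: 5 bp
  27→43: 16 bp
  43→61: 18 bp
  61→65: 4 bp
  65→71: 6 bp
  71→79: 8 bp
  79→86: 7 bp
  86→102: 16 bp
  102→114: 12 bp
  114→128: 14 bp
  128→137: 9 bp
  137→145: 8 bp
  145→159: 14 bp
  159→166: 7 bp
  166→179: 13 bp
  179→185: 6 bp
  185→191: 6 bp
  191→201: 10 bp
  201→211: 10 bp
  211→220: 9 bp
  220→228: 8 bp
  228→0 (wrap): 229-228+0 = 1 bp

[1,4,5,6,6,6,7,7,8,8,8,9,9,10,10,12,13,14,14,16,16,18,22]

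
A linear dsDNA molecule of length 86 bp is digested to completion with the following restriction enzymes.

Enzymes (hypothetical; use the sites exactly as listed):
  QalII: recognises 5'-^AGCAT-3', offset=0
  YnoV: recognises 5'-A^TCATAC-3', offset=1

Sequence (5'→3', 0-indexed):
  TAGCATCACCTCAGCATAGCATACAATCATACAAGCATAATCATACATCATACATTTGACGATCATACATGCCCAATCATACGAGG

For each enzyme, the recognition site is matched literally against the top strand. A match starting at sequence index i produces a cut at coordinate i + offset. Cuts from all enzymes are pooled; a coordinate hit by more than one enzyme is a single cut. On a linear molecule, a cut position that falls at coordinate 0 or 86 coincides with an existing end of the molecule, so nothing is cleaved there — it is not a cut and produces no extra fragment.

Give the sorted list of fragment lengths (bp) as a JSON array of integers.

Scan for sites:
  QalII AGCAT/0: at [1, 12, 17, 33] ⇒ [1, 12, 17, 33]
  YnoV ATCATAC/1: at [25, 39, 46, 61, 75] ⇒ [26, 40, 47, 62, 76]

Pooled cuts: [1, 12, 17, 26, 33, 40, 47, 62, 76]

Fragments:
  [0,1): 1 bp
  [1,12): 11 bp
  [12,17): 5 bp
  [17,26): 9 bp
  [26,33): 7 bp
  [33,40): 7 bp
  [40,47): 7 bp
  [47,62): 15 bp
  [62,76): 14 bp
  [76,86): 10 bp

[1,5,7,7,7,9,10,11,14,15]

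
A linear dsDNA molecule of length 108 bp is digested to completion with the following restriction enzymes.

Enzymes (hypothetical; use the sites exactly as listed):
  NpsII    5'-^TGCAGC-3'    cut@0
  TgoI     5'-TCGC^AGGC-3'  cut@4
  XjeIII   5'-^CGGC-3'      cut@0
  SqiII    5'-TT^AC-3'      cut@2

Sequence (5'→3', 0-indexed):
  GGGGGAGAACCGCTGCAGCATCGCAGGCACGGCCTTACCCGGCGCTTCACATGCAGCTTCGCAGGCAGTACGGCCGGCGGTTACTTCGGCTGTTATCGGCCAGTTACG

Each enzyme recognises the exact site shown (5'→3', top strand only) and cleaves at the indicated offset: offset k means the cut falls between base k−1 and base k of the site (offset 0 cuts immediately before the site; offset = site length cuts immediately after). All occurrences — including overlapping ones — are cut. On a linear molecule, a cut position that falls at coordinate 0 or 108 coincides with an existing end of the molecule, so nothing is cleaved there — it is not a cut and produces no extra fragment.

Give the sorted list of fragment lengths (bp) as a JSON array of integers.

Per-enzyme occurrences:
  NpsII (TGCAGC, off=0): starts [13, 51] → cuts [13, 51]
  TgoI (TCGCAGGC, off=4): starts [20, 58] → cuts [24, 62]
  XjeIII (CGGC, off=0): starts [29, 39, 70, 74, 86, 96] → cuts [29, 39, 70, 74, 86, 96]
  SqiII (TTAC, off=2): starts [34, 80, 103] → cuts [36, 82, 105]

All cut coordinates (distinct, sorted): [13, 24, 29, 36, 39, 51, 62, 70, 74, 82, 86, 96, 105]

Fragment lengths:
  [0,13): 13 bp
  [13,24): 11 bp
  [24,29): 5 bp
  [29,36): 7 bp
  [36,39): 3 bp
  [39,51): 12 bp
  [51,62): 11 bp
  [62,70): 8 bp
  [70,74): 4 bp
  [74,82): 8 bp
  [82,86): 4 bp
  [86,96): 10 bp
  [96,105): 9 bp
  [105,108): 3 bp

[3,3,4,4,5,7,8,8,9,10,11,11,12,13]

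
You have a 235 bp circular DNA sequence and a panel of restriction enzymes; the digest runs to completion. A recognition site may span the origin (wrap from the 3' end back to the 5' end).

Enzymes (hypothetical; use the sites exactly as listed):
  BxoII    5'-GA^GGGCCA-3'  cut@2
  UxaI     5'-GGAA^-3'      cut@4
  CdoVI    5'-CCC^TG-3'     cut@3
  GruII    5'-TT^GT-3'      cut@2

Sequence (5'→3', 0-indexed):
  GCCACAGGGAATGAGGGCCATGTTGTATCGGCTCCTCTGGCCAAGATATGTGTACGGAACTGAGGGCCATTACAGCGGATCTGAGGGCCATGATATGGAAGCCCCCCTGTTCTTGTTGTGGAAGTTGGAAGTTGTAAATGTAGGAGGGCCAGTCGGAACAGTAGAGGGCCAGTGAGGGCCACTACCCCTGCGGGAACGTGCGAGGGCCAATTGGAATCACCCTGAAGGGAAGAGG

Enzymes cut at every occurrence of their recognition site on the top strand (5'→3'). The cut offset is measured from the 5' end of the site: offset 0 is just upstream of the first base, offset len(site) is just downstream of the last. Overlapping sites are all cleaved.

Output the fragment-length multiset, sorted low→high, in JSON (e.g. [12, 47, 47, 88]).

[2,3,3,3,4,6,6,7,7,7,7,7,8,9,10,10,12,13,13,13,13,16,21,35]

Per-enzyme occurrences:
  BxoII (GAGGGCCA, off=2): starts [12, 61, 82, 143, 163, 173, 201, 231] → cuts [14, 63, 84, 145, 165, 175, 203, 233]
  UxaI (GGAA, off=4): starts [7, 55, 96, 119, 126, 154, 192, 212, 227] → cuts [11, 59, 100, 123, 130, 158, 196, 216, 231]
  CdoVI (CCCTG, off=3): starts [104, 185, 219] → cuts [107, 188, 222]
  GruII (TTGT, off=2): starts [22, 112, 115, 131] → cuts [24, 114, 117, 133]

Pooled cuts: [11, 14, 24, 59, 63, 84, 100, 107, 114, 117, 123, 130, 133, 145, 158, 165, 175, 188, 196, 203, 216, 222, 231, 233]

Fragments:
  11→14: 3 bp
  14→24: 10 bp
  24→59: 35 bp
  59→63: 4 bp
  63→84: 21 bp
  84→100: 16 bp
  100→107: 7 bp
  107→114: 7 bp
  114→117: 3 bp
  117→123: 6 bp
  123→130: 7 bp
  130→133: 3 bp
  133→145: 12 bp
  145→158: 13 bp
  158→165: 7 bp
  165→175: 10 bp
  175→188: 13 bp
  188→196: 8 bp
  196→203: 7 bp
  203→216: 13 bp
  216→222: 6 bp
  222→231: 9 bp
  231→233: 2 bp
  233→11 (wrap): 235-233+11 = 13 bp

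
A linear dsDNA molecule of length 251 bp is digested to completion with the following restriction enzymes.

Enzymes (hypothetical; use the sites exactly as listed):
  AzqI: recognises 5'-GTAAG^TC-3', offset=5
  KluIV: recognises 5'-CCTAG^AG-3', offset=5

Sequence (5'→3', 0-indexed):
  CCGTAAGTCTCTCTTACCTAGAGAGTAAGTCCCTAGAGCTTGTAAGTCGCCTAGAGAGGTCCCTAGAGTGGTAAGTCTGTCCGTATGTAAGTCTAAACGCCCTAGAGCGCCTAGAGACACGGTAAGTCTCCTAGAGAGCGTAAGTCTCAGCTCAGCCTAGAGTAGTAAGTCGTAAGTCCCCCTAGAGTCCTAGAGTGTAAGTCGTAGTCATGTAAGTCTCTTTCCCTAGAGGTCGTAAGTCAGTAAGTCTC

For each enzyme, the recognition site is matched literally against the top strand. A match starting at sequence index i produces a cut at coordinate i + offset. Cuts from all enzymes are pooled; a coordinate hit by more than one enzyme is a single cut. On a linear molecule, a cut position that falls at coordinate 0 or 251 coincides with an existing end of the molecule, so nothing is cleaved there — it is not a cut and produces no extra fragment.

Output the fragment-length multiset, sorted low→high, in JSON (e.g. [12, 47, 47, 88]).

[4,7,7,7,8,8,8,8,8,8,9,9,9,9,10,10,10,12,12,13,14,14,15,16,16]

Scan for sites:
  AzqI (GTAAGTC, off=5): starts [2, 24, 41, 70, 86, 121, 139, 164, 171, 196, 211, 234, 242] → cuts [7, 29, 46, 75, 91, 126, 144, 169, 176, 201, 216, 239, 247]
  KluIV (CCTAGAG, off=5): starts [16, 31, 49, 61, 100, 109, 129, 155, 180, 188, 224] → cuts [21, 36, 54, 66, 105, 114, 134, 160, 185, 193, 229]

All cut coordinates (distinct, sorted): [7, 21, 29, 36, 46, 54, 66, 75, 91, 105, 114, 126, 134, 144, 160, 169, 176, 185, 193, 201, 216, 229, 239, 247]

Fragments:
  [0,7): 7 bp
  [7,21): 14 bp
  [21,29): 8 bp
  [29,36): 7 bp
  [36,46): 10 bp
  [46,54): 8 bp
  [54,66): 12 bp
  [66,75): 9 bp
  [75,91): 16 bp
  [91,105): 14 bp
  [105,114): 9 bp
  [114,126): 12 bp
  [126,134): 8 bp
  [134,144): 10 bp
  [144,160): 16 bp
  [160,169): 9 bp
  [169,176): 7 bp
  [176,185): 9 bp
  [185,193): 8 bp
  [193,201): 8 bp
  [201,216): 15 bp
  [216,229): 13 bp
  [229,239): 10 bp
  [239,247): 8 bp
  [247,251): 4 bp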